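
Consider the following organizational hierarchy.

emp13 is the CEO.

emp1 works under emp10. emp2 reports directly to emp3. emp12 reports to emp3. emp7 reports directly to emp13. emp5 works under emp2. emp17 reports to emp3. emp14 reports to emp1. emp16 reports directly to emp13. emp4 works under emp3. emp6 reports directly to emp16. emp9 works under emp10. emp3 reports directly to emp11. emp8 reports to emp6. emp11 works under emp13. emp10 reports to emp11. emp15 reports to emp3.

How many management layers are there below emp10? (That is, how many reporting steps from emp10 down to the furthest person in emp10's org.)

The longest chain under emp10 runs emp10 → emp1 → emp14, which is 2 levels below emp10.

2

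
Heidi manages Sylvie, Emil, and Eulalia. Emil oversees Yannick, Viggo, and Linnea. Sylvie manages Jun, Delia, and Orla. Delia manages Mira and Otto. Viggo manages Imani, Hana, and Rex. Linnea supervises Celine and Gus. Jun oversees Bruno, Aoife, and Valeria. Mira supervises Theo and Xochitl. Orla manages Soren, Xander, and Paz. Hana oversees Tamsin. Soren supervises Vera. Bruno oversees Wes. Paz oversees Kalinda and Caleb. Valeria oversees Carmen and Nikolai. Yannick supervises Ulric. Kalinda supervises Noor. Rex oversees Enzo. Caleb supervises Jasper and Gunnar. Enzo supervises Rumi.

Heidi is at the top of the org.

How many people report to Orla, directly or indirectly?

Orla directly manages Soren, Paz, Xander. Under Soren: Vera (1). Under Paz: Caleb, Gunnar, Jasper, Kalinda, Noor (5). Xander has no reports. So Orla's organization is 3 direct reports plus everyone under them: 2 + 6 + 1 = 9.

9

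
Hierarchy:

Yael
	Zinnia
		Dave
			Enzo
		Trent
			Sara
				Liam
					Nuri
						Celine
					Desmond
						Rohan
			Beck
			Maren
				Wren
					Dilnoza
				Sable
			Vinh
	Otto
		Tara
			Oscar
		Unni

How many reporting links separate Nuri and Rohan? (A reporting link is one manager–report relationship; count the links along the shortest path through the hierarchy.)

Nuri is 1 level below Liam, and Rohan is 2 levels below Liam (their lowest common manager). The shortest path runs up from Nuri to Liam and back down to Rohan: 1 + 2 = 3 links.

3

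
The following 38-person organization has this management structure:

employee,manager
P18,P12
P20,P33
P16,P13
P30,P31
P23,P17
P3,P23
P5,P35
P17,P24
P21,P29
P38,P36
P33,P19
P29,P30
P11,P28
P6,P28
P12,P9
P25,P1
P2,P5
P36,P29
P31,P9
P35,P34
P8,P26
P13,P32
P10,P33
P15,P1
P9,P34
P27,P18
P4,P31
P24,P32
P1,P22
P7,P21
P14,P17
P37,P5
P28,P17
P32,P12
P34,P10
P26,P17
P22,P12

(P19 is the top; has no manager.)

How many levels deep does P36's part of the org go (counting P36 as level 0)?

The longest chain under P36 runs P36 → P38, which is 1 level below P36.

1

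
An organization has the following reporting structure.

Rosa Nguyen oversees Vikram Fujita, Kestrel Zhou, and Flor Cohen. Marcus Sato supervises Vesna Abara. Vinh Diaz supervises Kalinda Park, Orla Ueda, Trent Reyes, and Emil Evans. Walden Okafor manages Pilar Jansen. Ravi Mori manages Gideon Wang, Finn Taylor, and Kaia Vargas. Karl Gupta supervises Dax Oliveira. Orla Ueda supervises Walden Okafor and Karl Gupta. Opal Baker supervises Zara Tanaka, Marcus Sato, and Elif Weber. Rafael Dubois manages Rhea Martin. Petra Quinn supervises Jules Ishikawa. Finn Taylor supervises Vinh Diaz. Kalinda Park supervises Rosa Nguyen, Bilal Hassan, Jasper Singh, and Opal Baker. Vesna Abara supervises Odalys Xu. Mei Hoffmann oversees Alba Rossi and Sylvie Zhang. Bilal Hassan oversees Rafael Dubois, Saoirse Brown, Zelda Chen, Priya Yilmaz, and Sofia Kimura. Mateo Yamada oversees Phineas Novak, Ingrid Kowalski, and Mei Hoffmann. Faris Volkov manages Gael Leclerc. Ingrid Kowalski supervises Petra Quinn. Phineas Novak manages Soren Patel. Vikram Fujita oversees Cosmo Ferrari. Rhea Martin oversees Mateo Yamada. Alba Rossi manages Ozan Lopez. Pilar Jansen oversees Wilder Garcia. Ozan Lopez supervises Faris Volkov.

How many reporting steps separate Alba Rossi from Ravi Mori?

Chain from Alba Rossi up to Ravi Mori: Alba Rossi → Mei Hoffmann → Mateo Yamada → Rhea Martin → Rafael Dubois → Bilal Hassan → Kalinda Park → Vinh Diaz → Finn Taylor → Ravi Mori. That is 9 steps up, so Alba Rossi is 9 levels below Ravi Mori.

9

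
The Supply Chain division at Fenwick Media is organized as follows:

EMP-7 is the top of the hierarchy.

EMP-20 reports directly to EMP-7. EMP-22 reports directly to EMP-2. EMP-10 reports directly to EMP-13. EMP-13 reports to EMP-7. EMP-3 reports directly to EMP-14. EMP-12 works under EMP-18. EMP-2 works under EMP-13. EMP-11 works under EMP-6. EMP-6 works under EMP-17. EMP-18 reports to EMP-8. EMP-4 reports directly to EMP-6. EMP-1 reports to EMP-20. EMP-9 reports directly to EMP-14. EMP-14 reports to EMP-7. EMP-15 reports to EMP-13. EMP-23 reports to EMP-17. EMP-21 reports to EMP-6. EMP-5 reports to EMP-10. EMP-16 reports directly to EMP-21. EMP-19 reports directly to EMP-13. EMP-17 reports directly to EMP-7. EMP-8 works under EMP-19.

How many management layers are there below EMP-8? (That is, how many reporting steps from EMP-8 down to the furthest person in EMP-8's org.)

2

The longest chain under EMP-8 runs EMP-8 → EMP-18 → EMP-12, which is 2 levels below EMP-8.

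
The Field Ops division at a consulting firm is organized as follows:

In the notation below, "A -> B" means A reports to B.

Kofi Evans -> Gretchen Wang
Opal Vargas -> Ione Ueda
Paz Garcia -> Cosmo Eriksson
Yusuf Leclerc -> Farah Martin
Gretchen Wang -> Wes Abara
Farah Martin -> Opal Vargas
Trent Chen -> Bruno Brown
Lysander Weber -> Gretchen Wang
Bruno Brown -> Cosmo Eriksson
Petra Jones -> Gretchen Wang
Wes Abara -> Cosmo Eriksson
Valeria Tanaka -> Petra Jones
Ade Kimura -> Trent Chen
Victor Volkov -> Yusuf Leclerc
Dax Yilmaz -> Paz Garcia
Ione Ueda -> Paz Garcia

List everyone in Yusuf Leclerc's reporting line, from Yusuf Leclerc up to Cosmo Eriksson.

Yusuf Leclerc -> Farah Martin -> Opal Vargas -> Ione Ueda -> Paz Garcia -> Cosmo Eriksson

Yusuf Leclerc reports to Farah Martin. Farah Martin reports to Opal Vargas. Opal Vargas reports to Ione Ueda. Ione Ueda reports to Paz Garcia. Paz Garcia reports to Cosmo Eriksson. Cosmo Eriksson is at the top.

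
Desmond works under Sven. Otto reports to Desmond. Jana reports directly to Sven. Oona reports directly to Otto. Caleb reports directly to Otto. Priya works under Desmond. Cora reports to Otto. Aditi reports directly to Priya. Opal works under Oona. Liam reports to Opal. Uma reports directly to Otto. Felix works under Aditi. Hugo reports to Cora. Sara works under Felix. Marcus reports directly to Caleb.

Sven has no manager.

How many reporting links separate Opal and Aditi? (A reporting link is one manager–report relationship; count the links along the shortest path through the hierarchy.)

Opal is 3 levels below Desmond, and Aditi is 2 levels below Desmond (their lowest common manager). The shortest path runs up from Opal to Desmond and back down to Aditi: 3 + 2 = 5 links.

5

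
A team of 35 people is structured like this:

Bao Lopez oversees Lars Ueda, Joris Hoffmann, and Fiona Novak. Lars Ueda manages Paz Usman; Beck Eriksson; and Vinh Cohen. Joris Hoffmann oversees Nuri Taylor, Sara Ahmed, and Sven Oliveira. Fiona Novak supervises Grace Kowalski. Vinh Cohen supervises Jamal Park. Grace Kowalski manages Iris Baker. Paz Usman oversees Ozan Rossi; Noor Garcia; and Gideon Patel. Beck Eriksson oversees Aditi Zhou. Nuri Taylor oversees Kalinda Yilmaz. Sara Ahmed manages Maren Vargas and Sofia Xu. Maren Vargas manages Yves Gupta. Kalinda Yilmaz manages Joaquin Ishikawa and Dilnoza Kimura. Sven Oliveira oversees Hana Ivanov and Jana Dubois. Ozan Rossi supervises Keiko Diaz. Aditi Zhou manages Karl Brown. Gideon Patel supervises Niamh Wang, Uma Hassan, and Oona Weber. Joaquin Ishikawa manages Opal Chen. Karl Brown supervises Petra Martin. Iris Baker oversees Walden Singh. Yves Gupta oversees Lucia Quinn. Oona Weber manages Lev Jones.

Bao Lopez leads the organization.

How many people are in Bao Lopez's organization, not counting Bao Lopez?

34

Bao Lopez directly manages Lars Ueda, Joris Hoffmann, Fiona Novak. Under Lars Ueda: Beck Eriksson, Aditi Zhou, Karl Brown, Petra Martin, Paz Usman, Gideon Patel, Oona Weber, Lev Jones, Niamh Wang, Uma Hassan, Noor Garcia, Ozan Rossi, Keiko Diaz, Vinh Cohen, Jamal Park (15). Under Joris Hoffmann: Sven Oliveira, Hana Ivanov, Jana Dubois, Sara Ahmed, Sofia Xu, Maren Vargas, Yves Gupta, Lucia Quinn, Nuri Taylor, Kalinda Yilmaz, Dilnoza Kimura, Joaquin Ishikawa, Opal Chen (13). Under Fiona Novak: Grace Kowalski, Iris Baker, Walden Singh (3). So Bao Lopez's organization is 3 direct reports plus everyone under them: 16 + 14 + 4 = 34.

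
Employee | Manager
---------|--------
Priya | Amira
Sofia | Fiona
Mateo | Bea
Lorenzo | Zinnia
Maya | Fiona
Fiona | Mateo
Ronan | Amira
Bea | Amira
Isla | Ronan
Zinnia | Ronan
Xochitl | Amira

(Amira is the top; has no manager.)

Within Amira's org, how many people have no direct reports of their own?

6

The people in Amira's organization with no one reporting to them are Xochitl, Priya, Sofia, Maya, Isla, Lorenzo. That is 6.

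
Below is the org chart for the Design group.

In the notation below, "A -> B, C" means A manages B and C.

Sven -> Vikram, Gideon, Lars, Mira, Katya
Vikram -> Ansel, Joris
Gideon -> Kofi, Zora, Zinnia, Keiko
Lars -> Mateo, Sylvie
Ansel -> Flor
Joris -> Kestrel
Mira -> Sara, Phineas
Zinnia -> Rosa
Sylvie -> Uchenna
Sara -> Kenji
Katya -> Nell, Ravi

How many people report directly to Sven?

5

Sven directly manages Vikram, Gideon, Lars, Mira, Katya. That is 5 direct reports.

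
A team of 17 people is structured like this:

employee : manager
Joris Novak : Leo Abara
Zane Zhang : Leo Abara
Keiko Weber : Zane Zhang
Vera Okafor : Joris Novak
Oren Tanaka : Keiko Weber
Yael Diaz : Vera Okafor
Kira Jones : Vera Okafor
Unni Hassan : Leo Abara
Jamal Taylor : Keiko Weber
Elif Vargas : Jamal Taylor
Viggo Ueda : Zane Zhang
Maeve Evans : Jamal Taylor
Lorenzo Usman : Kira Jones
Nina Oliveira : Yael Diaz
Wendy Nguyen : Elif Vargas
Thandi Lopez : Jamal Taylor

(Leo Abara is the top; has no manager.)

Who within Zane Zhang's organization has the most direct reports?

Jamal Taylor

Direct-report counts within Zane Zhang's organization: Zane Zhang has 2; Keiko Weber has 2; Jamal Taylor has 3; Elif Vargas has 1. The largest is 3, held by Jamal Taylor.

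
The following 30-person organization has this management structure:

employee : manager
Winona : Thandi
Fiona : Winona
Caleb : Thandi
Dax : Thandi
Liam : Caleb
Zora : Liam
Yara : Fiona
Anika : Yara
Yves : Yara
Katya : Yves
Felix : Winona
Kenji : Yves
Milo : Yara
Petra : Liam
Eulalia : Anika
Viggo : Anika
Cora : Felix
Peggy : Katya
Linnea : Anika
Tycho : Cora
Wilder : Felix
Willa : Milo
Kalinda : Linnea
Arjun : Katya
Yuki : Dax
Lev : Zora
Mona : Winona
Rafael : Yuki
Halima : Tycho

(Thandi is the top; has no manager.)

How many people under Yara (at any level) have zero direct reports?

The people in Yara's organization with no one reporting to them are Willa, Kenji, Arjun, Peggy, Kalinda, Viggo, Eulalia. That is 7.

7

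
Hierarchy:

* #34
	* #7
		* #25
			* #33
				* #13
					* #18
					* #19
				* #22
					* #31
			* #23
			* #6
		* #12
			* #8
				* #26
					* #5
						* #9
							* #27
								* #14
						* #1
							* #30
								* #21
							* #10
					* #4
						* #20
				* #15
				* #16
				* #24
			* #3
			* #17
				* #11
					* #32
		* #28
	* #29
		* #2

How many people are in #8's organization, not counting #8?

14

#8 directly manages #26, #15, #16, #24. Under #26: #4, #20, #5, #1, #10, #30, #21, #9, #27, #14 (10). #15 has no reports. #16 has no reports. #24 has no reports. So #8's organization is 4 direct reports plus everyone under them: 11 + 1 + 1 + 1 = 14.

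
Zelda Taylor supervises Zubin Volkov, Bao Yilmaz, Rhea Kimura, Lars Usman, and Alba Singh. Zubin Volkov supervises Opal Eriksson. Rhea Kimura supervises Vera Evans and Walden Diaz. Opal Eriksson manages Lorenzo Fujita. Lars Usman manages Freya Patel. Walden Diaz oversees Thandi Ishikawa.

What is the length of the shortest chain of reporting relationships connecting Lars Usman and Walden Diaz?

Lars Usman is 1 level below Zelda Taylor, and Walden Diaz is 2 levels below Zelda Taylor (their lowest common manager). The shortest path runs up from Lars Usman to Zelda Taylor and back down to Walden Diaz: 1 + 2 = 3 links.

3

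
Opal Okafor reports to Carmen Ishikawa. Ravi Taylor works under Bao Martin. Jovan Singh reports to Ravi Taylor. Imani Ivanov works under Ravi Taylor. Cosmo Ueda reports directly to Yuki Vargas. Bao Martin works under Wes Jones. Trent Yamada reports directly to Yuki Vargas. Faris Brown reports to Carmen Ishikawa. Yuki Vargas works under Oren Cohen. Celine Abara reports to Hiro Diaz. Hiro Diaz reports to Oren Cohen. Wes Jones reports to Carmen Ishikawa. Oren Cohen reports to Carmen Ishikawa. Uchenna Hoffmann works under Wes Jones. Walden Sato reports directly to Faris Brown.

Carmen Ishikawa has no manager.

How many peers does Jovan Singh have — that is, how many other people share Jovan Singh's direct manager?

Jovan Singh reports to Ravi Taylor. Ravi Taylor's other direct reports are Imani Ivanov — 1 peer.

1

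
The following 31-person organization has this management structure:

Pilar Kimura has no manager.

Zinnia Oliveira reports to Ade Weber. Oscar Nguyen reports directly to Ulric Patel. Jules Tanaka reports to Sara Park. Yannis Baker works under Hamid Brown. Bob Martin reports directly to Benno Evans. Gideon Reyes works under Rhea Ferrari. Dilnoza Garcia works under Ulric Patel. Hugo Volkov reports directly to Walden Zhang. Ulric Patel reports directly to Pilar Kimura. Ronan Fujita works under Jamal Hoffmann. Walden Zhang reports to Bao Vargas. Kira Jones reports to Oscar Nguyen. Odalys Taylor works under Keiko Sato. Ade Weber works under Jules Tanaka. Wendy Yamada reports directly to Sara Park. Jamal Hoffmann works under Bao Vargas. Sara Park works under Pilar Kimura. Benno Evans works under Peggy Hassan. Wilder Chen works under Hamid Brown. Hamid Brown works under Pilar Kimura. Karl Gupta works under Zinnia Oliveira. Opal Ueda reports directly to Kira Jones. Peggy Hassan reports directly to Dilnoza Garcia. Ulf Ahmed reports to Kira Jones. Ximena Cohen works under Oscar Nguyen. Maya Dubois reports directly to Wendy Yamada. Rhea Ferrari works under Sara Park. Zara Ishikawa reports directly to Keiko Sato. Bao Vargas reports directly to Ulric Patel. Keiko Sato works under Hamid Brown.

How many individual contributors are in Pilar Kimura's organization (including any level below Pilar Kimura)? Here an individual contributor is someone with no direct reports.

13

The people in Pilar Kimura's organization with no one reporting to them are Gideon Reyes, Karl Gupta, Maya Dubois, Ronan Fujita, Hugo Volkov, Bob Martin, Ximena Cohen, Opal Ueda, Ulf Ahmed, Yannis Baker, Wilder Chen, Odalys Taylor, Zara Ishikawa. That is 13.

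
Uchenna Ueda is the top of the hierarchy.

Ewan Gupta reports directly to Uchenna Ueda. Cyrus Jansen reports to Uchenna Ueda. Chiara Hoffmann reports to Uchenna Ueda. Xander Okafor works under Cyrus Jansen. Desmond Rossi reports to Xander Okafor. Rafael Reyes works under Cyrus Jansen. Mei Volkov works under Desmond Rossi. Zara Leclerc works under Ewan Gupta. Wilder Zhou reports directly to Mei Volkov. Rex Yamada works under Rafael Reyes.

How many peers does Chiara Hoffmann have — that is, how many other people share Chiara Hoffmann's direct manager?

Chiara Hoffmann reports to Uchenna Ueda. Uchenna Ueda's other direct reports are Ewan Gupta, Cyrus Jansen — 2 peers.

2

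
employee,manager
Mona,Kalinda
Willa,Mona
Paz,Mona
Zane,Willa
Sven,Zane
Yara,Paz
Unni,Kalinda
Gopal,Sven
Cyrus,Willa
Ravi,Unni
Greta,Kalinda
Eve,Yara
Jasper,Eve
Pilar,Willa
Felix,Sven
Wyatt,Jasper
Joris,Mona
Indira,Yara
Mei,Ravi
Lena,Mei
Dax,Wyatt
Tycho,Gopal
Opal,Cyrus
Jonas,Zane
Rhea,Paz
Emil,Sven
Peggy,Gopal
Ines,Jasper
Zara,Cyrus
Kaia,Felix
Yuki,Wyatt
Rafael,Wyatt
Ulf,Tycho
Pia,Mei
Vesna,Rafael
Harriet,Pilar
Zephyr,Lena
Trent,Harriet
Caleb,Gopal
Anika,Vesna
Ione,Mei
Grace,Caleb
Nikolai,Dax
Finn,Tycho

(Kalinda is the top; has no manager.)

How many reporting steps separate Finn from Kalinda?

Chain from Finn up to Kalinda: Finn → Tycho → Gopal → Sven → Zane → Willa → Mona → Kalinda. That is 7 steps up, so Finn is 7 levels below Kalinda.

7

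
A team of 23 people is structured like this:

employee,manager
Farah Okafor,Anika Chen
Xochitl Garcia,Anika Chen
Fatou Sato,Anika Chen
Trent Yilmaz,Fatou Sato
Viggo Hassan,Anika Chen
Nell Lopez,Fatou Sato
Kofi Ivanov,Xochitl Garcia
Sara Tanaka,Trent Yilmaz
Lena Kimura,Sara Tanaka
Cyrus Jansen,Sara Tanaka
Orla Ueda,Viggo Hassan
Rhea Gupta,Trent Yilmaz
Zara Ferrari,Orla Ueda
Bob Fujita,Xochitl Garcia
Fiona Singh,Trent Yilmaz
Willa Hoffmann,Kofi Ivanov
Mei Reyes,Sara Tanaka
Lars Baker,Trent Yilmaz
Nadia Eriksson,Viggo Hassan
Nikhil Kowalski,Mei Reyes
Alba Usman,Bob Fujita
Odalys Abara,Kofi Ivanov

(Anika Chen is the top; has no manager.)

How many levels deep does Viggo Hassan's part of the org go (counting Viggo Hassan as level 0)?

The longest chain under Viggo Hassan runs Viggo Hassan → Orla Ueda → Zara Ferrari, which is 2 levels below Viggo Hassan.

2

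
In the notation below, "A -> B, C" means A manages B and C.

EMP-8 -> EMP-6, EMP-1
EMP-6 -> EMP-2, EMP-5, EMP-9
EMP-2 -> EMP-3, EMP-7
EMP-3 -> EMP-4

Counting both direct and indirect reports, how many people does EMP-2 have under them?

3

EMP-2 directly manages EMP-3, EMP-7. Under EMP-3: EMP-4 (1). EMP-7 has no reports. So EMP-2's organization is 2 direct reports plus everyone under them: 2 + 1 = 3.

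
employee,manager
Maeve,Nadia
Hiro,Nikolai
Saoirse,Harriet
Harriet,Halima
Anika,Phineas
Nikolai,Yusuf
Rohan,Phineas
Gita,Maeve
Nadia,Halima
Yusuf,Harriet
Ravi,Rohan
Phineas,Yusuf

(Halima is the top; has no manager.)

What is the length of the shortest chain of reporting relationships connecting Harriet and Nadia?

Harriet is 1 level below Halima, and Nadia is 1 level below Halima (their lowest common manager). The shortest path runs up from Harriet to Halima and back down to Nadia: 1 + 1 = 2 links.

2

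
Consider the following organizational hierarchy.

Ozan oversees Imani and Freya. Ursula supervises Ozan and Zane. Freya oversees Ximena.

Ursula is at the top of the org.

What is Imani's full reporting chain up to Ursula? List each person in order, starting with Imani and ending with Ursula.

Imani reports to Ozan. Ozan reports to Ursula. Ursula is at the top.

Imani -> Ozan -> Ursula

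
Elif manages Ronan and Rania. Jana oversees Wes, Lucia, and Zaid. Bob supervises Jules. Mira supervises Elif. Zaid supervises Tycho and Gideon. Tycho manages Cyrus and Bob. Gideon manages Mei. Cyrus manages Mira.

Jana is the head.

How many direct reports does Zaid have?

Zaid directly manages Tycho, Gideon. That is 2 direct reports.

2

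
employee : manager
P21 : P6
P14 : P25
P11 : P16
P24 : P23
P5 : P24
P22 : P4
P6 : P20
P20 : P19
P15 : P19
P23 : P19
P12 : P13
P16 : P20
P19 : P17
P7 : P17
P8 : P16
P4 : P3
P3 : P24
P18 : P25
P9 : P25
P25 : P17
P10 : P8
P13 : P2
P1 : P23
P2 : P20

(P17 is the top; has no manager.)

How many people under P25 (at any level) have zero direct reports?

3

The people in P25's organization with no one reporting to them are P14, P18, P9. That is 3.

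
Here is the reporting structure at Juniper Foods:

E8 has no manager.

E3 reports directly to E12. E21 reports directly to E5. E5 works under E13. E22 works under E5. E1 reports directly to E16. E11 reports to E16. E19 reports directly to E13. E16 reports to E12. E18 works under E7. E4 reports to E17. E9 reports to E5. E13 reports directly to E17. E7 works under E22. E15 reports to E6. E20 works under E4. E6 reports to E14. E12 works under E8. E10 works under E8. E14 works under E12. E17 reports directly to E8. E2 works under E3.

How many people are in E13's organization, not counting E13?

E13 directly manages E5, E19. Under E5: E21, E9, E22, E7, E18 (5). E19 has no reports. So E13's organization is 2 direct reports plus everyone under them: 6 + 1 = 7.

7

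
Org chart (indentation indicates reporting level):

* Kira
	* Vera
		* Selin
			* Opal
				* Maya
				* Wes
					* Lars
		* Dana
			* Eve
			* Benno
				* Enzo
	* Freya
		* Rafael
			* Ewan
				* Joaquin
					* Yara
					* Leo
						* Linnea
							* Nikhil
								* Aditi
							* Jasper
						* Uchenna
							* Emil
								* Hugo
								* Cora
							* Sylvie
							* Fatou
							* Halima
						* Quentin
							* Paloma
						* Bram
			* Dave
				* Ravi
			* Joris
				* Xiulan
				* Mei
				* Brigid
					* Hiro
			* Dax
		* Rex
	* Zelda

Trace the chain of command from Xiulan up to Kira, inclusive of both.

Xiulan reports to Joris. Joris reports to Rafael. Rafael reports to Freya. Freya reports to Kira. Kira is at the top.

Xiulan -> Joris -> Rafael -> Freya -> Kira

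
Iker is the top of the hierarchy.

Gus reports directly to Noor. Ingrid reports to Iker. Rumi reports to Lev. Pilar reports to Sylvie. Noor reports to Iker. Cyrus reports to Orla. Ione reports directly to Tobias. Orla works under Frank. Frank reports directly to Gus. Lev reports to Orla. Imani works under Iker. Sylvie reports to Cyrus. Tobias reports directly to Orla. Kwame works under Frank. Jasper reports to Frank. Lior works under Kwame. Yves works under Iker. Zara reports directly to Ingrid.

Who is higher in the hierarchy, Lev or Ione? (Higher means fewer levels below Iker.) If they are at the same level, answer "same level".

Lev

Lev is 5 levels below Iker; Ione is 6. Lev is higher.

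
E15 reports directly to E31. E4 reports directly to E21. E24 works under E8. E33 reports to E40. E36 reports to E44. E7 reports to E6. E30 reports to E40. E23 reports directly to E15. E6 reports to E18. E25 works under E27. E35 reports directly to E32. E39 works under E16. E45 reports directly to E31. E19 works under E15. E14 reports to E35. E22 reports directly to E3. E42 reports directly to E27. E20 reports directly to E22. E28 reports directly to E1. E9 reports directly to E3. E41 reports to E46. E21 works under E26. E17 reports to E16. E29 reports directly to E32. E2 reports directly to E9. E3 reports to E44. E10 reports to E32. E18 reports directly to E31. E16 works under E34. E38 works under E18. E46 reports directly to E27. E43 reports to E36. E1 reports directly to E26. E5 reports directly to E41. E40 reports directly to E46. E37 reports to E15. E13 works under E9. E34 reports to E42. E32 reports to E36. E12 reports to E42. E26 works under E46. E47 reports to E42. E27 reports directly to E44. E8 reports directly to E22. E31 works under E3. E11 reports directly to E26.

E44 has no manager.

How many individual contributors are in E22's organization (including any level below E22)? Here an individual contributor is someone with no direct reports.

2

The people in E22's organization with no one reporting to them are E24, E20. That is 2.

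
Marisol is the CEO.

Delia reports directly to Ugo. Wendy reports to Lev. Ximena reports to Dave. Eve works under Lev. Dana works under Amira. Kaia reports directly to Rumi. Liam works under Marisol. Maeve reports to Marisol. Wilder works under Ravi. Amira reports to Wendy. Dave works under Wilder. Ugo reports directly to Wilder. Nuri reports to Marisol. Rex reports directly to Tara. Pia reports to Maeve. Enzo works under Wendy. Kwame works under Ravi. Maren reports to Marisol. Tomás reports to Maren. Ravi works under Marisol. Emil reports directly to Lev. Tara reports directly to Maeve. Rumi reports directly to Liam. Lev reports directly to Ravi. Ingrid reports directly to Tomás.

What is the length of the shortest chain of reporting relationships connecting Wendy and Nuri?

Wendy is 3 levels below Marisol, and Nuri is 1 level below Marisol (their lowest common manager). The shortest path runs up from Wendy to Marisol and back down to Nuri: 3 + 1 = 4 links.

4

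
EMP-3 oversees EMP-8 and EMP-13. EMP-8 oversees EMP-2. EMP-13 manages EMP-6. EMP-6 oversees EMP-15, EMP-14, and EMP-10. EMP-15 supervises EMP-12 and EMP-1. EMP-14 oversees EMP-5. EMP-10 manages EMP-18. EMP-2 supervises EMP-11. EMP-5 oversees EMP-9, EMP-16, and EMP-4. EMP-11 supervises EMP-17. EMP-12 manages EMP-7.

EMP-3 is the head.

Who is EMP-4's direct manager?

EMP-4 reports directly to EMP-5.

EMP-5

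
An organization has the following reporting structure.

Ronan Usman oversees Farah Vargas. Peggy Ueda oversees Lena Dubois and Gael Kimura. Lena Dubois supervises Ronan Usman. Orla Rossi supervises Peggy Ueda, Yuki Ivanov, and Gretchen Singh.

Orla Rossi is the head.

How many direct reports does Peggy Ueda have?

Peggy Ueda directly manages Lena Dubois, Gael Kimura. That is 2 direct reports.

2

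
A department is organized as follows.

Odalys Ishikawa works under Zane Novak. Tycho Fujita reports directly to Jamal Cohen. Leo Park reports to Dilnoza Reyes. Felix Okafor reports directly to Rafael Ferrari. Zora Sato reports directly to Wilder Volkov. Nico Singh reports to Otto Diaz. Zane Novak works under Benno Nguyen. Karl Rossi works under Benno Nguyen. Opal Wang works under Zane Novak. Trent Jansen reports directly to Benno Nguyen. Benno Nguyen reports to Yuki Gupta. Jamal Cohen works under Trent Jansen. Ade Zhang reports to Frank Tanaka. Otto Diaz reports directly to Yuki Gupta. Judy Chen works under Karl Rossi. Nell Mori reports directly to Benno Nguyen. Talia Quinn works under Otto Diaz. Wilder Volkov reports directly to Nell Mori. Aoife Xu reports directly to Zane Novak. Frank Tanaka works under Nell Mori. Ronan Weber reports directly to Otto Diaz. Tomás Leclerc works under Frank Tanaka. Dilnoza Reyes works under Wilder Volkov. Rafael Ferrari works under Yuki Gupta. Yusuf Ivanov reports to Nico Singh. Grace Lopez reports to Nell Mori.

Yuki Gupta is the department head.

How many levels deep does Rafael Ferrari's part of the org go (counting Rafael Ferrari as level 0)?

The longest chain under Rafael Ferrari runs Rafael Ferrari → Felix Okafor, which is 1 level below Rafael Ferrari.

1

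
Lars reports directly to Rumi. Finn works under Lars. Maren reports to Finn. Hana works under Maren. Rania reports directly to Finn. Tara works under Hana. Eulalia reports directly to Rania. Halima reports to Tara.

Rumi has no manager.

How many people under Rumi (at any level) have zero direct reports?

2

The people in Rumi's organization with no one reporting to them are Eulalia, Halima. That is 2.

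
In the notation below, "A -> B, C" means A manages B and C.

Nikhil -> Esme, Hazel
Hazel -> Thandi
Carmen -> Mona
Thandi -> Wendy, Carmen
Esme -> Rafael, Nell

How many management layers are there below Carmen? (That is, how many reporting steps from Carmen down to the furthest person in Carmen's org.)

The longest chain under Carmen runs Carmen → Mona, which is 1 level below Carmen.

1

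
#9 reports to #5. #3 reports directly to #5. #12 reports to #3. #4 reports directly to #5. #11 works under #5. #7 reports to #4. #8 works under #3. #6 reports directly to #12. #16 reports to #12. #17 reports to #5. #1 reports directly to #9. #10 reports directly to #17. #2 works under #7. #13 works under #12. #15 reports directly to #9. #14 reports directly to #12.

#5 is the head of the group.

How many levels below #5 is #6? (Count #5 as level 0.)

3

Chain from #6 up to #5: #6 → #12 → #3 → #5. That is 3 steps up, so #6 is 3 levels below #5.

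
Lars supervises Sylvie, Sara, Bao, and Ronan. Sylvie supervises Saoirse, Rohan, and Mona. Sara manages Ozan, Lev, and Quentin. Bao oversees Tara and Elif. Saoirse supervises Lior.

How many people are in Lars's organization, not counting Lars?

13

Lars directly manages Sylvie, Sara, Bao, Ronan. Under Sylvie: Mona, Rohan, Saoirse, Lior (4). Under Sara: Quentin, Lev, Ozan (3). Under Bao: Elif, Tara (2). Ronan has no reports. So Lars's organization is 4 direct reports plus everyone under them: 5 + 4 + 3 + 1 = 13.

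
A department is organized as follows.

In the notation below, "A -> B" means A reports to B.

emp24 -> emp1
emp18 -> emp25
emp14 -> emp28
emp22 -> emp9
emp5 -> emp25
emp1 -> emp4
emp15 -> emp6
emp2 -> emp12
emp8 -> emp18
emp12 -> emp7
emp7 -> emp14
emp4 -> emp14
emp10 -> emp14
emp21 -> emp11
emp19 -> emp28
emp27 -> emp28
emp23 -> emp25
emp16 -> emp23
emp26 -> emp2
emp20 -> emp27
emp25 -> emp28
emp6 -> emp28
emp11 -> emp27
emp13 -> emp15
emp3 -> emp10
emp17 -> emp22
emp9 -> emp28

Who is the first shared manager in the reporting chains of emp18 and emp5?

emp18's chain of managers is emp25, emp28. emp5's chain of managers is emp25, emp28. The first manager that appears in both chains is emp25.

emp25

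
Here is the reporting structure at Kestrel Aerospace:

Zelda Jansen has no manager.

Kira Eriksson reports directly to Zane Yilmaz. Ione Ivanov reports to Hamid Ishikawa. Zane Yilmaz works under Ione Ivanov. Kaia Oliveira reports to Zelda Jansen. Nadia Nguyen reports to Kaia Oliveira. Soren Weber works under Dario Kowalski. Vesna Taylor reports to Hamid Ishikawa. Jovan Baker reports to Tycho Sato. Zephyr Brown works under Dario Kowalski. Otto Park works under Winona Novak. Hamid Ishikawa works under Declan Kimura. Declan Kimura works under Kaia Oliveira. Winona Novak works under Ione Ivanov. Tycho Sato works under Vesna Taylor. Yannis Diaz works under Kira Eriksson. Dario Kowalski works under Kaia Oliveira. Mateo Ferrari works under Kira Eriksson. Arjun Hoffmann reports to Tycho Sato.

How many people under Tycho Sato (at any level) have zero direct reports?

2

The people in Tycho Sato's organization with no one reporting to them are Arjun Hoffmann, Jovan Baker. That is 2.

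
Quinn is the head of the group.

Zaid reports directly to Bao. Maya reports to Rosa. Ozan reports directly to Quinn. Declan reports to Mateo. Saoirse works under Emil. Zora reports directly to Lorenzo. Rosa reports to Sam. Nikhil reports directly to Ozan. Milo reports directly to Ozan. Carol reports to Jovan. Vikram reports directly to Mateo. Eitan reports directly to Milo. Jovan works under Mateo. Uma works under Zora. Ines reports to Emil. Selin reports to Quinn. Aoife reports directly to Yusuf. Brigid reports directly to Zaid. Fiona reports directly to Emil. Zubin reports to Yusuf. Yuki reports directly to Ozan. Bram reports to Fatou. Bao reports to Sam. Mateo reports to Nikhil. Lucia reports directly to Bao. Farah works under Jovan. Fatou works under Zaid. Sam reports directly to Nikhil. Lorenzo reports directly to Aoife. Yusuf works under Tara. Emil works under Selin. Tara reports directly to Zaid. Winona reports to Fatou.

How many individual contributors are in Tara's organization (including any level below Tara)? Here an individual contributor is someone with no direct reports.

The people in Tara's organization with no one reporting to them are Zubin, Uma. That is 2.

2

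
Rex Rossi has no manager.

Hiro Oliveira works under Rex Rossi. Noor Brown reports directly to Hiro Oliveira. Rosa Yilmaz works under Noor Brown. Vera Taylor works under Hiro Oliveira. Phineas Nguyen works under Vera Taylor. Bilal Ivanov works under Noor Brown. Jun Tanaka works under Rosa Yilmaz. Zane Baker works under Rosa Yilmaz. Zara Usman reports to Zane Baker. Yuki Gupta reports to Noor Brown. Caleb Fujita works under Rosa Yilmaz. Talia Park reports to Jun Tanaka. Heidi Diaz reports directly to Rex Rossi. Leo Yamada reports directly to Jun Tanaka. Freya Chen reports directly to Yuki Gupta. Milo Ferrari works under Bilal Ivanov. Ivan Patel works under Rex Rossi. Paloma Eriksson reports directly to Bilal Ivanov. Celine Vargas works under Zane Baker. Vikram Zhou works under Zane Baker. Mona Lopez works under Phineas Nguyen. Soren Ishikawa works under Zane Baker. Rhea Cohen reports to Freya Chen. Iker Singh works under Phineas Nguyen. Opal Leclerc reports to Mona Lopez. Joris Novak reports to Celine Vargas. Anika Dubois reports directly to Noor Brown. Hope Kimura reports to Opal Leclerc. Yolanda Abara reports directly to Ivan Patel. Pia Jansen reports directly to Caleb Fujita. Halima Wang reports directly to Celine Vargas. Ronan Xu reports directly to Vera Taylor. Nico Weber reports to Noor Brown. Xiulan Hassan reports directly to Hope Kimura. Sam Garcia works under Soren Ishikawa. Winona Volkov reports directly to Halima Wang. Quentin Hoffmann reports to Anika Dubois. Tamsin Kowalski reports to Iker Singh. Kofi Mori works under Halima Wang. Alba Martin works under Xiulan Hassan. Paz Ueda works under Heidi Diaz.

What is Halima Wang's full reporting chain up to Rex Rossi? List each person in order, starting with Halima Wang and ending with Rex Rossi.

Halima Wang reports to Celine Vargas. Celine Vargas reports to Zane Baker. Zane Baker reports to Rosa Yilmaz. Rosa Yilmaz reports to Noor Brown. Noor Brown reports to Hiro Oliveira. Hiro Oliveira reports to Rex Rossi. Rex Rossi is at the top.

Halima Wang -> Celine Vargas -> Zane Baker -> Rosa Yilmaz -> Noor Brown -> Hiro Oliveira -> Rex Rossi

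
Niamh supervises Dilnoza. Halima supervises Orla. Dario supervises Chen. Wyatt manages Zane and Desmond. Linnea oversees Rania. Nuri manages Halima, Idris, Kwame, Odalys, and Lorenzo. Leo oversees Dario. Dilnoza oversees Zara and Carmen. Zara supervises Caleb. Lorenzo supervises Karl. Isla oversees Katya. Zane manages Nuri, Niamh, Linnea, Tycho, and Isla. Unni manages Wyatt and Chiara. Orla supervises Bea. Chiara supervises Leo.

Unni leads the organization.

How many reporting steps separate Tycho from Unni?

3

Chain from Tycho up to Unni: Tycho → Zane → Wyatt → Unni. That is 3 steps up, so Tycho is 3 levels below Unni.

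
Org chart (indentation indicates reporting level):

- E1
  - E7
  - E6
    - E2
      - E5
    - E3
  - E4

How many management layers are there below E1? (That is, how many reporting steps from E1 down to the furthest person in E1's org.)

The longest chain under E1 runs E1 → E6 → E2 → E5, which is 3 levels below E1.

3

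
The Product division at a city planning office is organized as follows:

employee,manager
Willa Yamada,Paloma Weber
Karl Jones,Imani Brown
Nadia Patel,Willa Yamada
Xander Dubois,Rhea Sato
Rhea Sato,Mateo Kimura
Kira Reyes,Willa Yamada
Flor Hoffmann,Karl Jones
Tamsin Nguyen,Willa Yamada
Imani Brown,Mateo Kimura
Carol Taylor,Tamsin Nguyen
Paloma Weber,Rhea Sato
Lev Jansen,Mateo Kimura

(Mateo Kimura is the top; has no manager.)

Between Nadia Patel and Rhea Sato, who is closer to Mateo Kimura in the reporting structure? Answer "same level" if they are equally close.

Nadia Patel is 4 levels below Mateo Kimura; Rhea Sato is 1. Rhea Sato is higher.

Rhea Sato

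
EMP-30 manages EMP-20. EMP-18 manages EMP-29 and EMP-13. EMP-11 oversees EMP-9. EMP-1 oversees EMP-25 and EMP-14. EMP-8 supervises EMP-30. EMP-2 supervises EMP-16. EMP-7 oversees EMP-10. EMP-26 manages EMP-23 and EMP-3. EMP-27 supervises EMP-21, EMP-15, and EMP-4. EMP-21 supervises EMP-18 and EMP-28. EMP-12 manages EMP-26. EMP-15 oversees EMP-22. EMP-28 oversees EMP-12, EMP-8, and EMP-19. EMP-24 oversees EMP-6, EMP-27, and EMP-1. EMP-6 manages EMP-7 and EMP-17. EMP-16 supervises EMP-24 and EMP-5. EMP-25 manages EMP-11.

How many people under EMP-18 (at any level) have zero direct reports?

The people in EMP-18's organization with no one reporting to them are EMP-13, EMP-29. That is 2.

2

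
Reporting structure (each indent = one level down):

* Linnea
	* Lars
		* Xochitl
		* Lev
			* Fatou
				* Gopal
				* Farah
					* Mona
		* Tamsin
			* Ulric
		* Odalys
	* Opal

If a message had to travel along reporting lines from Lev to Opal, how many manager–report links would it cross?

Lev is 2 levels below Linnea, and Opal is 1 level below Linnea (their lowest common manager). The shortest path runs up from Lev to Linnea and back down to Opal: 2 + 1 = 3 links.

3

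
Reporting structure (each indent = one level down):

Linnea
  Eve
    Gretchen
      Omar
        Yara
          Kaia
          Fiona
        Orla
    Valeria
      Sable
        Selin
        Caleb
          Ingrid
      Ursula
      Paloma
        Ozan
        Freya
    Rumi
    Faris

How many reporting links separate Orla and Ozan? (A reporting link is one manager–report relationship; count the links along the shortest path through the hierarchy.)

Orla is 3 levels below Eve, and Ozan is 3 levels below Eve (their lowest common manager). The shortest path runs up from Orla to Eve and back down to Ozan: 3 + 3 = 6 links.

6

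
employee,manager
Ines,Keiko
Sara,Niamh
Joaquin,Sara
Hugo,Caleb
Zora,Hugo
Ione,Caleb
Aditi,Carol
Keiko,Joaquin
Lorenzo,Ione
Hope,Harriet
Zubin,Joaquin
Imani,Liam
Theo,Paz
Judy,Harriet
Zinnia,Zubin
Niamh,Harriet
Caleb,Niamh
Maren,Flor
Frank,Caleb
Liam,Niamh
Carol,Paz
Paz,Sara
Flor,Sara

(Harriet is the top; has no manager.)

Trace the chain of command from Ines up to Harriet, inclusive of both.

Ines reports to Keiko. Keiko reports to Joaquin. Joaquin reports to Sara. Sara reports to Niamh. Niamh reports to Harriet. Harriet is at the top.

Ines -> Keiko -> Joaquin -> Sara -> Niamh -> Harriet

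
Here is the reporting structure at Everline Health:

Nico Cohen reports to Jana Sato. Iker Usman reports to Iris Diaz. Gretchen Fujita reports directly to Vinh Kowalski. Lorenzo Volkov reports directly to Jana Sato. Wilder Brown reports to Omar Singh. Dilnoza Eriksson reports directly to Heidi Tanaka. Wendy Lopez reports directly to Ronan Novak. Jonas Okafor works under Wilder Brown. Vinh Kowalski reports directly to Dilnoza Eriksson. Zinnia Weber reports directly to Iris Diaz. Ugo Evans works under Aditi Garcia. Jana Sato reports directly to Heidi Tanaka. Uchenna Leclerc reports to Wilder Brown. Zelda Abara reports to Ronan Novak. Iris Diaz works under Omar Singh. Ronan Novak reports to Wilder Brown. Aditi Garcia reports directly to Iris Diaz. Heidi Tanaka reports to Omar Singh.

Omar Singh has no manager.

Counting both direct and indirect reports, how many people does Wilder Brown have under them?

Wilder Brown directly manages Ronan Novak, Uchenna Leclerc, Jonas Okafor. Under Ronan Novak: Zelda Abara, Wendy Lopez (2). Uchenna Leclerc has no reports. Jonas Okafor has no reports. So Wilder Brown's organization is 3 direct reports plus everyone under them: 3 + 1 + 1 = 5.

5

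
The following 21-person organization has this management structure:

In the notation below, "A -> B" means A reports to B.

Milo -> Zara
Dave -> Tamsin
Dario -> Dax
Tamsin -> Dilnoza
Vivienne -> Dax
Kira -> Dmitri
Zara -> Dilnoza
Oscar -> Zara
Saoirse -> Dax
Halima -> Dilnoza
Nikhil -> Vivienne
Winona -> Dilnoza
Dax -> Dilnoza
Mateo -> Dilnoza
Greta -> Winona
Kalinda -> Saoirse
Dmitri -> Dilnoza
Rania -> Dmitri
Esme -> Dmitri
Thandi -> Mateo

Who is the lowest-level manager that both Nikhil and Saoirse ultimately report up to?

Dax

Nikhil's chain of managers is Vivienne, Dax, Dilnoza. Saoirse's chain of managers is Dax, Dilnoza. The first manager that appears in both chains is Dax.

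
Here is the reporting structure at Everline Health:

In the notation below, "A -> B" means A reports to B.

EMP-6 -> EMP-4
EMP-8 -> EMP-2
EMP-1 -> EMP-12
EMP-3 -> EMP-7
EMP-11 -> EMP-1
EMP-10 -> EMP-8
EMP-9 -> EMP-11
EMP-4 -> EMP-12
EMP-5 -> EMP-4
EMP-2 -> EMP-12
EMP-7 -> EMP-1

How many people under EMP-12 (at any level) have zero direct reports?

The people in EMP-12's organization with no one reporting to them are EMP-3, EMP-9, EMP-6, EMP-5, EMP-10. That is 5.

5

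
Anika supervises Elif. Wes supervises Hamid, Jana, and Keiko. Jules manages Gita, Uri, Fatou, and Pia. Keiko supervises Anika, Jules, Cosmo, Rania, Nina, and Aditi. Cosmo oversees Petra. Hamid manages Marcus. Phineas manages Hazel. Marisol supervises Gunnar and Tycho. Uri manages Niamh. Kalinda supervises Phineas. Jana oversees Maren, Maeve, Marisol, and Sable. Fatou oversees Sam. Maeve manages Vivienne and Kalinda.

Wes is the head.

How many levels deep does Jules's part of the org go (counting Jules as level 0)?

The longest chain under Jules runs Jules → Fatou → Sam, which is 2 levels below Jules.

2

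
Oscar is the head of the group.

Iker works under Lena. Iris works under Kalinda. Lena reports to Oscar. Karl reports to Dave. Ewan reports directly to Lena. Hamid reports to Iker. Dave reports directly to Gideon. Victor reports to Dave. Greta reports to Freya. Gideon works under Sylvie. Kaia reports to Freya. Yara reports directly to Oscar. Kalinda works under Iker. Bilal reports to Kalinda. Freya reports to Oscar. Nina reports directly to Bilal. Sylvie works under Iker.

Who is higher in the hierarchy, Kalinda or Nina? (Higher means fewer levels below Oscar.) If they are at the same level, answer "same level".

Kalinda

Kalinda is 3 levels below Oscar; Nina is 5. Kalinda is higher.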